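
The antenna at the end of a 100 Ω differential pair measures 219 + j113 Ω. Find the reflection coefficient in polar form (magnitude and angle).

Γ ≈ 0.485 ∠ 24°

Γ = (Z_L − Z_0)/(Z_L + Z_0) = (119 + j113)/(319 + j113)
|Γ| = 164/338 = 0.485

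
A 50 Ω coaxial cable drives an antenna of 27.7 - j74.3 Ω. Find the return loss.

Γ = (-22.3 − j74.3)/(77.7 − j74.3), |Γ| = 0.722
RL = −20·log₁₀|Γ| = −20·log₁₀(0.722)

RL ≈ 2.83 dB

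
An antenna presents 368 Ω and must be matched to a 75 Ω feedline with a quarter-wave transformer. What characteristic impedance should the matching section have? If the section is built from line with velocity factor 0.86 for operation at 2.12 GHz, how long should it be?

Z_qwt = √(Z_0·R_L) = √(75 × 368) = √27600
λ = 0.86·c/f = 0.122 m, so l = λ/4 = 0.0304 m

Z_qwt ≈ 166 Ω; length ≈ 3.04 cm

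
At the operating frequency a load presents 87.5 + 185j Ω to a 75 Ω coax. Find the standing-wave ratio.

VSWR ≈ 7.1

Γ = (Z_L − Z_0)/(Z_L + Z_0) = (12.5 + j185)/(162.5 + j185)
|Γ| = 185/246 = 0.753
VSWR = (1 + |Γ|)/(1 − |Γ|) = 1.75/0.247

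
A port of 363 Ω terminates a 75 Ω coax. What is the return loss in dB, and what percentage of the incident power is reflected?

Γ = (363 − 75)/(363 + 75) = 0.658
RL = −20·log₁₀(0.658) = 3.64 dB
P_refl/P_inc = |Γ|² = 0.432

RL ≈ 3.64 dB; 43.2% of incident power reflected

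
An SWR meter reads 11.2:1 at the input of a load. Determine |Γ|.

|Γ| = (S − 1)/(S + 1) = (11.2 − 1)/(11.2 + 1) = 10.2/12.2

|Γ| ≈ 0.836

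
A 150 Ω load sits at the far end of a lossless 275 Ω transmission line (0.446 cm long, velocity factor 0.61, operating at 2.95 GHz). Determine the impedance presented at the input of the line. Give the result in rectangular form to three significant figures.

Z_in ≈ 173 + j87.6 Ω

λ = v/f = 0.61·c / 2.95 GHz = 0.062 m
βl = 2π·l/λ = 2π × 0.0719 = 25.9°
tan(βl) = tan(25.9°) = 0.485
Z_in = Z_0·(Z_L + jZ_0·tanβl)/(Z_0 + jZ_L·tanβl)
     = 275·(150 + j133)/(275 + j72.8)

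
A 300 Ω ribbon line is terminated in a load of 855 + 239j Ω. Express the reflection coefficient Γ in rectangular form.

Γ ≈ 0.502 + j0.103

Γ = (Z_L − Z_0)/(Z_L + Z_0) = (555 + j239)/(1155 + j239)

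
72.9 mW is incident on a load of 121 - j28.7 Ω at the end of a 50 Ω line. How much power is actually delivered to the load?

|Γ| = |(71 − j28.7)/(171 − j28.7)| = 0.442
|Γ|² = 0.195
P_refl = |Γ|²·P_inc = 14.2 mW, P_del = (1 − |Γ|²)·P_inc = 58.7 mW

P_delivered ≈ 58.7 mW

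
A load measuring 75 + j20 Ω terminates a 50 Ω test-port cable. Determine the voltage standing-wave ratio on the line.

VSWR ≈ 1.68

Γ = (Z_L − Z_0)/(Z_L + Z_0) = (25 + j20)/(125 + j20)
|Γ| = 32/127 = 0.253
VSWR = (1 + |Γ|)/(1 − |Γ|) = 1.25/0.747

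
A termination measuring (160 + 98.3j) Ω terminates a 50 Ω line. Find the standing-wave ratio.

VSWR ≈ 4.5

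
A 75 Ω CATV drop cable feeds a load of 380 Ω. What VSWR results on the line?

VSWR ≈ 5.07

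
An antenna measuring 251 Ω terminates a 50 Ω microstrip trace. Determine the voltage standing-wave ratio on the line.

Γ = (251 − 50)/(251 + 50) = 0.668
VSWR = (1 + 0.668)/(1 − 0.668)

VSWR ≈ 5.02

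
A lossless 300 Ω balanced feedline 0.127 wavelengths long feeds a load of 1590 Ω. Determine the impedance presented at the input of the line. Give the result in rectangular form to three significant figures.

βl = 2π × 0.127 = 45.7°
tan(βl) = tan(45.7°) = 1.03
Z_in = Z_0·(Z_L + jZ_0·tanβl)/(Z_0 + jZ_L·tanβl)
     = 300·(1590 + j308)/(300 + j1630)

Z_in ≈ 107 − j273 Ω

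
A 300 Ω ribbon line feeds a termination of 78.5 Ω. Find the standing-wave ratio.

For a purely resistive load, VSWR = R_L/Z_0 or Z_0/R_L (whichever > 1) = 300/78.5

VSWR ≈ 3.82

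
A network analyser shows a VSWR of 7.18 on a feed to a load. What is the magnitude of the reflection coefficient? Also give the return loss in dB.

|Γ| ≈ 0.756; return loss ≈ 2.44 dB

|Γ| = (S − 1)/(S + 1) = (7.18 − 1)/(7.18 + 1) = 6.18/8.18
RL = −20·log₁₀|Γ| = −20·log₁₀(0.756)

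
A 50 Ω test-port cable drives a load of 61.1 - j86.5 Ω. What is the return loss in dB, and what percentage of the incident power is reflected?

Γ = (11.1 − j86.5)/(111.1 − j86.5), |Γ| = 0.619
RL = −20·log₁₀(0.619) = 4.16 dB
P_refl/P_inc = |Γ|² = 0.384

RL ≈ 4.16 dB; 38.4% of incident power reflected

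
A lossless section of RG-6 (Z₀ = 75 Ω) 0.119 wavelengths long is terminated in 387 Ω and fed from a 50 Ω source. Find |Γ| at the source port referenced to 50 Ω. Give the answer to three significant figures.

βl = 2π × 0.119 = 42.8°
tan(βl) = 0.927
Z_in = Z_0·(Z_L + jZ_0·tanβl)/(Z_0 + jZ_L·tanβl) = 30.1 − j74.6 Ω
Γ_s = (Z_in − Z_s)/(Z_in + Z_s) = (-19.9 − j74.6)/(80.1 − j74.6), |Γ_s| = 0.705

|Γ| ≈ 0.705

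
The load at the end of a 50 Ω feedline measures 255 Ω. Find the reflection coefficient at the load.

Γ = 0.672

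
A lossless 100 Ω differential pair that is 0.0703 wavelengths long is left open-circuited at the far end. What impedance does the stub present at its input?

βl = 2π × 0.0703 = 25.3°
tan(βl) = 0.473
For an open-circuited stub, Z_in = −jZ_0·cot(βl) = −jZ_0/tan(βl)

Z_in ≈ −j211 Ω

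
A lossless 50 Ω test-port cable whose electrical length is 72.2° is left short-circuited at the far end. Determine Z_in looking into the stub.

Z_in ≈ +j156 Ω

tan(βl) = 3.11
For a short-circuited stub, Z_in = jZ_0·tan(βl)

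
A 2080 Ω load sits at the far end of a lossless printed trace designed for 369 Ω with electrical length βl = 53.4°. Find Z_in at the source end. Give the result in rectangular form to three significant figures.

tan(βl) = tan(53.4°) = 1.35
Z_in = Z_0·(Z_L + jZ_0·tanβl)/(Z_0 + jZ_L·tanβl)
     = 369·(2080 + j497)/(369 + j2800)

Z_in ≈ 99.8 − j261 Ω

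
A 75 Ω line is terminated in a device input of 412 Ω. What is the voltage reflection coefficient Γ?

Γ = (Z_L − Z_0)/(Z_L + Z_0) = (412 − 75)/(412 + 75) = 337/487

Γ = 0.692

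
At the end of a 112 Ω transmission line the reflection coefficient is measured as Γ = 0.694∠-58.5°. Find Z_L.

Z_L = Z_0·(1 + Γ)/(1 − Γ) = 112·(1.36 − j0.592)/(0.637 + j0.592)

Z_L ≈ 76.8 − j175 Ω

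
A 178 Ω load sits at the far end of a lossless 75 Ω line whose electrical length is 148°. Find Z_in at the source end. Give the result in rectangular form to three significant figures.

tan(βl) = tan(148°) = -0.625
Z_in = Z_0·(Z_L + jZ_0·tanβl)/(Z_0 + jZ_L·tanβl)
     = 75·(178 − j46.9)/(75 − j111)

Z_in ≈ 77.4 + j67.9 Ω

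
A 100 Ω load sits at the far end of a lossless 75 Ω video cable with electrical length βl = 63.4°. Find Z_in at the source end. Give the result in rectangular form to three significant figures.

Z_in ≈ 61.7 − j14.4 Ω

tan(βl) = tan(63.4°) = 2
Z_in = Z_0·(Z_L + jZ_0·tanβl)/(Z_0 + jZ_L·tanβl)
     = 75·(100 + j150)/(75 + j200)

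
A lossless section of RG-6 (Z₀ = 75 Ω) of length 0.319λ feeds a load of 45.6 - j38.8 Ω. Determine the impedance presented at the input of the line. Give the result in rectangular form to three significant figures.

Z_in ≈ 149 + j48 Ω

βl = 2π × 0.319 = 115°
tan(βl) = tan(115°) = -2.16
Z_in = Z_0·(Z_L + jZ_0·tanβl)/(Z_0 + jZ_L·tanβl)
     = 75·(45.6 − j201)/(-8.82 − j98.5)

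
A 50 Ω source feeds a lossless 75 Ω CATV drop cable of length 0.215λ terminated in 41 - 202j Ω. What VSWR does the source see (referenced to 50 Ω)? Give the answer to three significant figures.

VSWR ≈ 10.6

βl = 2π × 0.215 = 77.4°
tan(βl) = 4.47
Z_in = Z_0·(Z_L + jZ_0·tanβl)/(Z_0 + jZ_L·tanβl) = 4.89 + j9.32 Ω
Γ_s = (Z_in − Z_s)/(Z_in + Z_s) = (-45.1 + j9.32)/(54.9 + j9.32), |Γ_s| = 0.827
VSWR = (1 + |Γ_s|)/(1 − |Γ_s|)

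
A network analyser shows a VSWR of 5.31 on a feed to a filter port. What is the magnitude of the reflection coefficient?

|Γ| ≈ 0.683

|Γ| = (S − 1)/(S + 1) = (5.31 − 1)/(5.31 + 1) = 4.31/6.31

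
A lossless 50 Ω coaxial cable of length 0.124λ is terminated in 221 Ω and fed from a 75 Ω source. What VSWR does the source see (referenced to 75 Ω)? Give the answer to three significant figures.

VSWR ≈ 4.8

βl = 2π × 0.124 = 44.6°
tan(βl) = 0.988
Z_in = Z_0·(Z_L + jZ_0·tanβl)/(Z_0 + jZ_L·tanβl) = 21.8 − j45.6 Ω
Γ_s = (Z_in − Z_s)/(Z_in + Z_s) = (-53.2 − j45.6)/(96.8 − j45.6), |Γ_s| = 0.655
VSWR = (1 + |Γ_s|)/(1 − |Γ_s|)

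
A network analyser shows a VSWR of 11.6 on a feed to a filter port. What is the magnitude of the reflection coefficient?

|Γ| = (S − 1)/(S + 1) = (11.6 − 1)/(11.6 + 1) = 10.6/12.6

|Γ| ≈ 0.841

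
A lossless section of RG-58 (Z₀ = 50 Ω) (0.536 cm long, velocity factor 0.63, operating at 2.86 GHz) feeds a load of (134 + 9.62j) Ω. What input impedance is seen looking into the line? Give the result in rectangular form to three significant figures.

Z_in ≈ 57.9 − j55 Ω

λ = v/f = 0.63·c / 2.86 GHz = 0.0661 m
βl = 2π·l/λ = 2π × 0.0811 = 29.2°
tan(βl) = tan(29.2°) = 0.559
Z_in = Z_0·(Z_L + jZ_0·tanβl)/(Z_0 + jZ_L·tanβl)
     = 50·(134 + j37.6)/(44.6 + j74.9)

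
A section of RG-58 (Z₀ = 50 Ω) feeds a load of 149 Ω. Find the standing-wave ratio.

VSWR ≈ 2.98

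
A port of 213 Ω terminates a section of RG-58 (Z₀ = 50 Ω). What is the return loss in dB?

Γ = (213 − 50)/(213 + 50) = 0.62
RL = −20·log₁₀|Γ| = −20·log₁₀(0.62)

RL ≈ 4.16 dB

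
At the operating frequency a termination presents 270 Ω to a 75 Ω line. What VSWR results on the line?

VSWR ≈ 3.6

For a purely resistive load, VSWR = R_L/Z_0 or Z_0/R_L (whichever > 1) = 270/75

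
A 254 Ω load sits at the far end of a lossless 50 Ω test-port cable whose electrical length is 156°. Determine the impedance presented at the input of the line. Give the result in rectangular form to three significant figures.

Z_in ≈ 49.8 + j90.3 Ω

tan(βl) = tan(156°) = -0.445
Z_in = Z_0·(Z_L + jZ_0·tanβl)/(Z_0 + jZ_L·tanβl)
     = 50·(254 − j22.3)/(50 − j113)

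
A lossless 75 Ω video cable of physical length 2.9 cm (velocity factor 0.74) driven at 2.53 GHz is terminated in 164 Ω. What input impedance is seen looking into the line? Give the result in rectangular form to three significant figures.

λ = v/f = 0.74·c / 2.53 GHz = 0.0877 m
βl = 2π·l/λ = 2π × 0.33 = 119°
tan(βl) = tan(119°) = -1.81
Z_in = Z_0·(Z_L + jZ_0·tanβl)/(Z_0 + jZ_L·tanβl)
     = 75·(164 − j135)/(75 − j296)

Z_in ≈ 42.1 + j30.9 Ω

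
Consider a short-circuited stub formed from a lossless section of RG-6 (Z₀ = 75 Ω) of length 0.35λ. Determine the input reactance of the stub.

βl = 2π × 0.35 = 126°
tan(βl) = -1.38
For a short-circuited stub, Z_in = jZ_0·tan(βl)

X_in ≈ -103 Ω (capacitive)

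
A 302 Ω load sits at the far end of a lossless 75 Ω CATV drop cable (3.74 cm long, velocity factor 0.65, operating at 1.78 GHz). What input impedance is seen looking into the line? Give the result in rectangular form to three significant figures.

λ = v/f = 0.65·c / 1.78 GHz = 0.11 m
βl = 2π·l/λ = 2π × 0.341 = 123°
tan(βl) = tan(123°) = -1.55
Z_in = Z_0·(Z_L + jZ_0·tanβl)/(Z_0 + jZ_L·tanβl)
     = 75·(302 − j116)/(75 − j467)

Z_in ≈ 25.8 + j44.4 Ω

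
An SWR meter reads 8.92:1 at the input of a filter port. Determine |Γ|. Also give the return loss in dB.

|Γ| = (S − 1)/(S + 1) = (8.92 − 1)/(8.92 + 1) = 7.92/9.92
RL = −20·log₁₀|Γ| = −20·log₁₀(0.798)

|Γ| ≈ 0.798; return loss ≈ 1.96 dB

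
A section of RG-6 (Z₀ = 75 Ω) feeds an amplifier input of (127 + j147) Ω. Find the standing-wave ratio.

VSWR ≈ 4.32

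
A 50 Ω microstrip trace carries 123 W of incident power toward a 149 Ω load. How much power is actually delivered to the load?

P_delivered ≈ 92.6 W

Γ = (149 − 50)/(149 + 50) = 0.497
|Γ|² = 0.247
P_refl = |Γ|²·P_inc = 30.4 W, P_del = (1 − |Γ|²)·P_inc = 92.6 W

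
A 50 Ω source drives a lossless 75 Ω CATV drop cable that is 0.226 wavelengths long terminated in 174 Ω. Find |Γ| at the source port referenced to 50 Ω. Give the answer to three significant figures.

|Γ| ≈ 0.233

βl = 2π × 0.226 = 81.4°
tan(βl) = 6.58
Z_in = Z_0·(Z_L + jZ_0·tanβl)/(Z_0 + jZ_L·tanβl) = 32.9 − j9.24 Ω
Γ_s = (Z_in − Z_s)/(Z_in + Z_s) = (-17.1 − j9.24)/(82.9 − j9.24), |Γ_s| = 0.233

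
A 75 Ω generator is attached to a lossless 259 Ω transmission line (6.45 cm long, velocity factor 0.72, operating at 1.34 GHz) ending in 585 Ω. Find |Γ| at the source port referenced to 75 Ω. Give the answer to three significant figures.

|Γ| ≈ 0.705

λ = v/f = 0.72·c / 1.34 GHz = 0.161 m
βl = 2π·l/λ = 2π × 0.4 = 144°
tan(βl) = -0.725
Z_in = Z_0·(Z_L + jZ_0·tanβl)/(Z_0 + jZ_L·tanβl) = 242 + j209 Ω
Γ_s = (Z_in − Z_s)/(Z_in + Z_s) = (167 + j209)/(317 + j209), |Γ_s| = 0.705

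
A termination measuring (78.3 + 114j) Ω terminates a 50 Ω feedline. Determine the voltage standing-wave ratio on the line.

VSWR ≈ 5.34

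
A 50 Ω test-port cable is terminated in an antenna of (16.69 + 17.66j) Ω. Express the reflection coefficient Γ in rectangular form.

Γ = (Z_L − Z_0)/(Z_L + Z_0) = (-33.31 + j17.66)/(66.69 + j17.66)

Γ ≈ -0.401 + j0.371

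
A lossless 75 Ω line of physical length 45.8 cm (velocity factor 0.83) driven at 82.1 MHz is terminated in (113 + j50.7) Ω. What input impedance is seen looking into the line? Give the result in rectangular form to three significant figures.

Z_in ≈ 75.3 − j51.7 Ω

λ = v/f = 0.83·c / 82.1 MHz = 3.03 m
βl = 2π·l/λ = 2π × 0.151 = 54.4°
tan(βl) = tan(54.4°) = 1.39
Z_in = Z_0·(Z_L + jZ_0·tanβl)/(Z_0 + jZ_L·tanβl)
     = 75·(113 + j155)/(4.28 + j158)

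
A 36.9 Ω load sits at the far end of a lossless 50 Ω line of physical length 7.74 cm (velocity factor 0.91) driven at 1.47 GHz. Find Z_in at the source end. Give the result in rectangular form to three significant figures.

Z_in ≈ 41.6 − j11.1 Ω

λ = v/f = 0.91·c / 1.47 GHz = 0.186 m
βl = 2π·l/λ = 2π × 0.417 = 150°
tan(βl) = tan(150°) = -0.576
Z_in = Z_0·(Z_L + jZ_0·tanβl)/(Z_0 + jZ_L·tanβl)
     = 50·(36.9 − j28.8)/(50 − j21.3)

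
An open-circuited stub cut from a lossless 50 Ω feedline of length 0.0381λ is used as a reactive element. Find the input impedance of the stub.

βl = 2π × 0.0381 = 13.7°
tan(βl) = 0.244
For an open-circuited stub, Z_in = −jZ_0·cot(βl) = −jZ_0/tan(βl)

Z_in ≈ −j205 Ω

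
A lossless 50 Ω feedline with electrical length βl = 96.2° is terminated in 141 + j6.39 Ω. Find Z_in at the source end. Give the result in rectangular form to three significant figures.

tan(βl) = tan(96.2°) = -9.21
Z_in = Z_0·(Z_L + jZ_0·tanβl)/(Z_0 + jZ_L·tanβl)
     = 50·(141 − j454)/(109 − j1300)

Z_in ≈ 17.8 + j3.94 Ω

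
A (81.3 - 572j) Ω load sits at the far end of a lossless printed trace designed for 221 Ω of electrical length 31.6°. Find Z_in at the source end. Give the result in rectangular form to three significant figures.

Z_in ≈ 16.6 − j170 Ω

tan(βl) = tan(31.6°) = 0.615
Z_in = Z_0·(Z_L + jZ_0·tanβl)/(Z_0 + jZ_L·tanβl)
     = 221·(81.3 − j436)/(573 + j50)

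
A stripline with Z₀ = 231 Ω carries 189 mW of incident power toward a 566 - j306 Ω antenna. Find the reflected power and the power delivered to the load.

P_reflected ≈ 53.4 mW; P_delivered ≈ 136 mW

|Γ| = |(335 − j306)/(797 − j306)| = 0.531
|Γ|² = 0.282
P_refl = |Γ|²·P_inc = 53.4 mW, P_del = (1 − |Γ|²)·P_inc = 136 mW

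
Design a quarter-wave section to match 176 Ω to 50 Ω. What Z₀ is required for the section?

Z_qwt ≈ 93.8 Ω

Z_qwt = √(Z_0·R_L) = √(50 × 176) = √8800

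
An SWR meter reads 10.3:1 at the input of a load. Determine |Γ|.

|Γ| = (S − 1)/(S + 1) = (10.3 − 1)/(10.3 + 1) = 9.3/11.3

|Γ| ≈ 0.823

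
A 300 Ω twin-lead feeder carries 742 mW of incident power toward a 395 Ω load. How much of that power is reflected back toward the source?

Γ = (395 − 300)/(395 + 300) = 0.137
|Γ|² = 0.0187
P_refl = |Γ|²·P_inc = 13.9 mW, P_del = (1 − |Γ|²)·P_inc = 728 mW

P_reflected ≈ 13.9 mW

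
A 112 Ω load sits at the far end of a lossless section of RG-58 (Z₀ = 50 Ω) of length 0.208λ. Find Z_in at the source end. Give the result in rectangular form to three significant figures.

Z_in ≈ 23.6 − j10.7 Ω

βl = 2π × 0.208 = 74.9°
tan(βl) = tan(74.9°) = 3.7
Z_in = Z_0·(Z_L + jZ_0·tanβl)/(Z_0 + jZ_L·tanβl)
     = 50·(112 + j185)/(50 + j415)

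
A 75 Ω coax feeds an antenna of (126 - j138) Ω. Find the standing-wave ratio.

Γ = (Z_L − Z_0)/(Z_L + Z_0) = (51 − j138)/(201 − j138)
|Γ| = 147/244 = 0.603
VSWR = (1 + |Γ|)/(1 − |Γ|) = 1.6/0.397

VSWR ≈ 4.04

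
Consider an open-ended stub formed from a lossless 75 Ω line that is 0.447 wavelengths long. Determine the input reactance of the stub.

βl = 2π × 0.447 = 161°
tan(βl) = -0.346
For an open-ended stub, Z_in = −jZ_0·cot(βl) = −jZ_0/tan(βl)

X_in ≈ 217 Ω (inductive)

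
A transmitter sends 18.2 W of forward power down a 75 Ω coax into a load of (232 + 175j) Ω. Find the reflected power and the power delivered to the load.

P_reflected ≈ 8.06 W; P_delivered ≈ 10.1 W

|Γ| = |(157 + j175)/(307 + j175)| = 0.665
|Γ|² = 0.443
P_refl = |Γ|²·P_inc = 8.06 W, P_del = (1 − |Γ|²)·P_inc = 10.1 W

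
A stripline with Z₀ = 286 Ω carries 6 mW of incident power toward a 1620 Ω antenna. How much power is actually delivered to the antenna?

P_delivered ≈ 3.06 mW

Γ = (1620 − 286)/(1620 + 286) = 0.7
|Γ|² = 0.49
P_refl = |Γ|²·P_inc = 2.94 mW, P_del = (1 − |Γ|²)·P_inc = 3.06 mW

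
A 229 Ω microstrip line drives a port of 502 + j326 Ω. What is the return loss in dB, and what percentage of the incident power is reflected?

RL ≈ 5.49 dB; 28.2% of incident power reflected

Γ = (273 + j326)/(731 + j326), |Γ| = 0.531
RL = −20·log₁₀(0.531) = 5.49 dB
P_refl/P_inc = |Γ|² = 0.282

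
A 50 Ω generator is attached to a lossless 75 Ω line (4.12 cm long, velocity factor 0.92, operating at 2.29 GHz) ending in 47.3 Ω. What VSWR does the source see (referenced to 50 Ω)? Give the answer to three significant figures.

VSWR ≈ 2.08

λ = v/f = 0.92·c / 2.29 GHz = 0.121 m
βl = 2π·l/λ = 2π × 0.342 = 123°
tan(βl) = -1.54
Z_in = Z_0·(Z_L + jZ_0·tanβl)/(Z_0 + jZ_L·tanβl) = 82 − j35.8 Ω
Γ_s = (Z_in − Z_s)/(Z_in + Z_s) = (32 − j35.8)/(132 − j35.8), |Γ_s| = 0.351
VSWR = (1 + |Γ_s|)/(1 − |Γ_s|)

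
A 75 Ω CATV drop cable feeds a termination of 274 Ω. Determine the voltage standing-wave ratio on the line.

VSWR ≈ 3.65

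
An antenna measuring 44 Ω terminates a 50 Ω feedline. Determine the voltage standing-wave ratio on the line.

For a purely resistive load, VSWR = R_L/Z_0 or Z_0/R_L (whichever > 1) = 50/44

VSWR ≈ 1.14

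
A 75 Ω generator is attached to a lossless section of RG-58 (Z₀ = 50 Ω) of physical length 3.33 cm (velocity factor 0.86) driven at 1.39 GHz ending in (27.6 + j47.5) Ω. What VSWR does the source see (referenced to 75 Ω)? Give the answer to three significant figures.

VSWR ≈ 2.98

λ = v/f = 0.86·c / 1.39 GHz = 0.186 m
βl = 2π·l/λ = 2π × 0.179 = 64.6°
tan(βl) = 2.1
Z_in = Z_0·(Z_L + jZ_0·tanβl)/(Z_0 + jZ_L·tanβl) = 63.8 − j78.6 Ω
Γ_s = (Z_in − Z_s)/(Z_in + Z_s) = (-11.2 − j78.6)/(139 − j78.6), |Γ_s| = 0.498
VSWR = (1 + |Γ_s|)/(1 − |Γ_s|)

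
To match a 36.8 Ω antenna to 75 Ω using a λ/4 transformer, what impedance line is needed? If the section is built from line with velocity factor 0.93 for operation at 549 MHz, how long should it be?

Z_qwt ≈ 52.5 Ω; length ≈ 12.7 cm

Z_qwt = √(Z_0·R_L) = √(75 × 36.8) = √2760
λ = 0.93·c/f = 0.508 m, so l = λ/4 = 0.127 m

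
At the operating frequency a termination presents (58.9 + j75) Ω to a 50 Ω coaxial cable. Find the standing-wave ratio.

VSWR ≈ 3.66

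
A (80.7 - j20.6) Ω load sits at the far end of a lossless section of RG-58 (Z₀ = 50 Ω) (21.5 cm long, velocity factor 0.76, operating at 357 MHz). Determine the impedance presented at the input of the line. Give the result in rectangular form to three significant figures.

Z_in ≈ 41.7 + j25.3 Ω

λ = v/f = 0.76·c / 357 MHz = 0.639 m
βl = 2π·l/λ = 2π × 0.337 = 121°
tan(βl) = tan(121°) = -1.65
Z_in = Z_0·(Z_L + jZ_0·tanβl)/(Z_0 + jZ_L·tanβl)
     = 50·(80.7 − j103)/(16 − j133)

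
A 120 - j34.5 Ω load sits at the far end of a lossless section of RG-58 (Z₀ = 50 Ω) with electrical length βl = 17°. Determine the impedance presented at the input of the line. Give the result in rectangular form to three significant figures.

tan(βl) = tan(17°) = 0.306
Z_in = Z_0·(Z_L + jZ_0·tanβl)/(Z_0 + jZ_L·tanβl)
     = 50·(120 − j19.2)/(60.5 + j36.7)

Z_in ≈ 65.5 − j55.5 Ω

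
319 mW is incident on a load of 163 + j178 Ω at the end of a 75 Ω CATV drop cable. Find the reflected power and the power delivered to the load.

P_reflected ≈ 142 mW; P_delivered ≈ 177 mW

|Γ| = |(88 + j178)/(238 + j178)| = 0.668
|Γ|² = 0.446
P_refl = |Γ|²·P_inc = 142 mW, P_del = (1 − |Γ|²)·P_inc = 177 mW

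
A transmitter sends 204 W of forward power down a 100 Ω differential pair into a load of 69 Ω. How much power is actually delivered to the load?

Γ = (69 − 100)/(69 + 100) = -0.183
|Γ|² = 0.0336
P_refl = |Γ|²·P_inc = 6.86 W, P_del = (1 − |Γ|²)·P_inc = 197 W

P_delivered ≈ 197 W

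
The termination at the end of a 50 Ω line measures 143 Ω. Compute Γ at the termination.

Γ = (Z_L − Z_0)/(Z_L + Z_0) = (143 − 50)/(143 + 50) = 93/193

Γ = 0.482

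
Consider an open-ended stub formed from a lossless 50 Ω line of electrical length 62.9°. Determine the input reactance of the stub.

tan(βl) = 1.95
For an open-ended stub, Z_in = −jZ_0·cot(βl) = −jZ_0/tan(βl)

X_in ≈ -25.6 Ω (capacitive)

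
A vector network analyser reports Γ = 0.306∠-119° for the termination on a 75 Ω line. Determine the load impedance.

Z_L = Z_0·(1 + Γ)/(1 − Γ) = 75·(0.852 − j0.268)/(1.15 + j0.268)

Z_L ≈ 48.9 − j28.9 Ω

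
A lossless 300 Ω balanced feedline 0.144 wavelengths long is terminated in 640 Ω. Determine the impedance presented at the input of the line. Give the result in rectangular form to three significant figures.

βl = 2π × 0.144 = 51.8°
tan(βl) = tan(51.8°) = 1.27
Z_in = Z_0·(Z_L + jZ_0·tanβl)/(Z_0 + jZ_L·tanβl)
     = 300·(640 + j382)/(300 + j814)

Z_in ≈ 200 − j162 Ω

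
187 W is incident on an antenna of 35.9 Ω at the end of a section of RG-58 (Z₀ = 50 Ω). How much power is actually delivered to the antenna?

Γ = (35.9 − 50)/(35.9 + 50) = -0.164
|Γ|² = 0.0269
P_refl = |Γ|²·P_inc = 5.04 W, P_del = (1 − |Γ|²)·P_inc = 182 W

P_delivered ≈ 182 W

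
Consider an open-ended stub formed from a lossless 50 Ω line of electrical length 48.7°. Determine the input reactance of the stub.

X_in ≈ -43.9 Ω (capacitive)

tan(βl) = 1.14
For an open-ended stub, Z_in = −jZ_0·cot(βl) = −jZ_0/tan(βl)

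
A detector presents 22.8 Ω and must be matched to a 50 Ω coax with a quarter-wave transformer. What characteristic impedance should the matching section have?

Z_qwt = √(Z_0·R_L) = √(50 × 22.8) = √1140

Z_qwt ≈ 33.8 Ω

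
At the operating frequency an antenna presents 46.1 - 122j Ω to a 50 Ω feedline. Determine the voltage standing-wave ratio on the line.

Γ = (Z_L − Z_0)/(Z_L + Z_0) = (-3.9 − j122)/(96.1 − j122)
|Γ| = 122/155 = 0.786
VSWR = (1 + |Γ|)/(1 − |Γ|) = 1.79/0.214

VSWR ≈ 8.34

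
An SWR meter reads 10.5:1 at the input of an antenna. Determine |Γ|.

|Γ| ≈ 0.826

|Γ| = (S − 1)/(S + 1) = (10.5 − 1)/(10.5 + 1) = 9.5/11.5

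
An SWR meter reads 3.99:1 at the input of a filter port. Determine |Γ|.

|Γ| ≈ 0.599

|Γ| = (S − 1)/(S + 1) = (3.99 − 1)/(3.99 + 1) = 2.99/4.99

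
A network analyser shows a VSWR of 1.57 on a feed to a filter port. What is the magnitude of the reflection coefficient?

|Γ| ≈ 0.222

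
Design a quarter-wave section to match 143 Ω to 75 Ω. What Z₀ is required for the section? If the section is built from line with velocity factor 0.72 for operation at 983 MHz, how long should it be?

Z_qwt ≈ 104 Ω; length ≈ 5.49 cm

Z_qwt = √(Z_0·R_L) = √(75 × 143) = √10720
λ = 0.72·c/f = 0.22 m, so l = λ/4 = 0.0549 m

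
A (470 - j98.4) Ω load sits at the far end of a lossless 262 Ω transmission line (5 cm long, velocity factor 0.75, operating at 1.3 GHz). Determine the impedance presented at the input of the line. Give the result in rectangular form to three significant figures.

λ = v/f = 0.75·c / 1.3 GHz = 0.173 m
βl = 2π·l/λ = 2π × 0.289 = 104°
tan(βl) = tan(104°) = -4.01
Z_in = Z_0·(Z_L + jZ_0·tanβl)/(Z_0 + jZ_L·tanβl)
     = 262·(470 − j1150)/(-133 − j1890)

Z_in ≈ 154 + j76.2 Ω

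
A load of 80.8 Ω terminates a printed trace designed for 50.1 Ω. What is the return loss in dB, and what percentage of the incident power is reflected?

Γ = (80.8 − 50.1)/(80.8 + 50.1) = 0.235
RL = −20·log₁₀(0.235) = 12.6 dB
P_refl/P_inc = |Γ|² = 0.055

RL ≈ 12.6 dB; 5.5% of incident power reflected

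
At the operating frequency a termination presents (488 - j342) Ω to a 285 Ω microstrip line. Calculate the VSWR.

Γ = (Z_L − Z_0)/(Z_L + Z_0) = (203 − j342)/(773 − j342)
|Γ| = 398/845 = 0.471
VSWR = (1 + |Γ|)/(1 − |Γ|) = 1.47/0.529

VSWR ≈ 2.78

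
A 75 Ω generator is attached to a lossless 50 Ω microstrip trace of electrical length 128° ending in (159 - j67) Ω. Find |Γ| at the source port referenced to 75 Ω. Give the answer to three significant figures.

|Γ| ≈ 0.613

tan(βl) = -1.28
Z_in = Z_0·(Z_L + jZ_0·tanβl)/(Z_0 + jZ_L·tanβl) = 24.6 + j43.4 Ω
Γ_s = (Z_in − Z_s)/(Z_in + Z_s) = (-50.4 + j43.4)/(99.6 + j43.4), |Γ_s| = 0.613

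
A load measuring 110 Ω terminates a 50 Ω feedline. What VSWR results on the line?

VSWR ≈ 2.2

For a purely resistive load, VSWR = R_L/Z_0 or Z_0/R_L (whichever > 1) = 110/50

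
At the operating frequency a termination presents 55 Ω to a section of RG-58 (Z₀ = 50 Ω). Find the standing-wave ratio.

Γ = (55 − 50)/(55 + 50) = 0.0476
VSWR = (1 + 0.0476)/(1 − 0.0476)

VSWR ≈ 1.1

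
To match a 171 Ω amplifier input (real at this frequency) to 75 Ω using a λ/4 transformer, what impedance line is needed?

Z_qwt = √(Z_0·R_L) = √(75 × 171) = √12820

Z_qwt ≈ 113 Ω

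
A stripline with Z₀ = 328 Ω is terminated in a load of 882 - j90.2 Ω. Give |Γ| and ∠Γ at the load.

Γ = (Z_L − Z_0)/(Z_L + Z_0) = (554 − j90.2)/(1210 − j90.2)
|Γ| = 561/1210 = 0.463

Γ ≈ 0.463 ∠ -4.98°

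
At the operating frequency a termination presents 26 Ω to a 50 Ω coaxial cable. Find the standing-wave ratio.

Γ = (26 − 50)/(26 + 50) = -0.316
VSWR = (1 + 0.316)/(1 − 0.316)

VSWR ≈ 1.92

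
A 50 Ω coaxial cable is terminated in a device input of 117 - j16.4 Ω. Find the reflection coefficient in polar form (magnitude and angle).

Γ = (Z_L − Z_0)/(Z_L + Z_0) = (67 − j16.4)/(167 − j16.4)
|Γ| = 69/168 = 0.411

Γ ≈ 0.411 ∠ -8.15°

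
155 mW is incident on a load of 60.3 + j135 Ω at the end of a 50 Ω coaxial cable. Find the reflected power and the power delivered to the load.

|Γ| = |(10.3 + j135)/(110.3 + j135)| = 0.777
|Γ|² = 0.603
P_refl = |Γ|²·P_inc = 93.5 mW, P_del = (1 − |Γ|²)·P_inc = 61.5 mW

P_reflected ≈ 93.5 mW; P_delivered ≈ 61.5 mW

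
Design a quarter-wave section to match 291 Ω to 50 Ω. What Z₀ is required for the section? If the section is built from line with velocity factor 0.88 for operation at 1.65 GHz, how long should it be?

Z_qwt ≈ 121 Ω; length ≈ 4 cm

Z_qwt = √(Z_0·R_L) = √(50 × 291) = √14550
λ = 0.88·c/f = 0.16 m, so l = λ/4 = 0.04 m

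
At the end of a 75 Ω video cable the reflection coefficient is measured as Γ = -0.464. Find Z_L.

Z_L = Z_0·(1 + Γ)/(1 − Γ) = 75·(0.536)/(1.46)

Z_L ≈ 27.5 Ω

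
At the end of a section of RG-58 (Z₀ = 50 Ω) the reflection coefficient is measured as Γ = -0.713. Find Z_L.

Z_L = Z_0·(1 + Γ)/(1 − Γ) = 50·(0.287)/(1.71)

Z_L ≈ 8.38 Ω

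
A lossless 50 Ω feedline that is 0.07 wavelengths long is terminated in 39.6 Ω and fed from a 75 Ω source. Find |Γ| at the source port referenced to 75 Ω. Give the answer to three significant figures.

βl = 2π × 0.07 = 25.2°
tan(βl) = 0.471
Z_in = Z_0·(Z_L + jZ_0·tanβl)/(Z_0 + jZ_L·tanβl) = 42.5 + j7.7 Ω
Γ_s = (Z_in − Z_s)/(Z_in + Z_s) = (-32.5 + j7.7)/(117 + j7.7), |Γ_s| = 0.284

|Γ| ≈ 0.284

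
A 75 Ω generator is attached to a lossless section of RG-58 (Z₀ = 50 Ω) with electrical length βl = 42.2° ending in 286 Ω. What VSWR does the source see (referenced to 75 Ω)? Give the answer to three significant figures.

tan(βl) = 0.907
Z_in = Z_0·(Z_L + jZ_0·tanβl)/(Z_0 + jZ_L·tanβl) = 18.7 − j51.5 Ω
Γ_s = (Z_in − Z_s)/(Z_in + Z_s) = (-56.3 − j51.5)/(93.7 − j51.5), |Γ_s| = 0.714
VSWR = (1 + |Γ_s|)/(1 − |Γ_s|)

VSWR ≈ 5.99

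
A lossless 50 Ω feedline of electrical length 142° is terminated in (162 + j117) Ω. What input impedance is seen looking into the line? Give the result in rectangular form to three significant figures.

tan(βl) = tan(142°) = -0.781
Z_in = Z_0·(Z_L + jZ_0·tanβl)/(Z_0 + jZ_L·tanβl)
     = 50·(162 + j77.9)/(141 − j127)

Z_in ≈ 18.1 + j43.8 Ω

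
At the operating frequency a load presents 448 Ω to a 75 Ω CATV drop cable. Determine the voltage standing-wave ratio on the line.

VSWR ≈ 5.97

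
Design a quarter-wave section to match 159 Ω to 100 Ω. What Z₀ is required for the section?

Z_qwt ≈ 126 Ω

Z_qwt = √(Z_0·R_L) = √(100 × 159) = √15900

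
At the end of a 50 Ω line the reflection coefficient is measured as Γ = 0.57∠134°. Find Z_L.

Z_L = Z_0·(1 + Γ)/(1 − Γ) = 50·(0.604 + j0.41)/(1.4 − j0.41)

Z_L ≈ 15.9 + j19.4 Ω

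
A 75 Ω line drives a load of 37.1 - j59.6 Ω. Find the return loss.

Γ = (-37.9 − j59.6)/(112.1 − j59.6), |Γ| = 0.556
RL = −20·log₁₀|Γ| = −20·log₁₀(0.556)

RL ≈ 5.09 dB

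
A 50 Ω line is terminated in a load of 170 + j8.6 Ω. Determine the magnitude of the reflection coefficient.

|Γ| ≈ 0.546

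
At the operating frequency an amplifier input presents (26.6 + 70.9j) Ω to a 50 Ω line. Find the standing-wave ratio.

Γ = (Z_L − Z_0)/(Z_L + Z_0) = (-23.4 + j70.9)/(76.6 + j70.9)
|Γ| = 74.7/104 = 0.715
VSWR = (1 + |Γ|)/(1 − |Γ|) = 1.72/0.285

VSWR ≈ 6.03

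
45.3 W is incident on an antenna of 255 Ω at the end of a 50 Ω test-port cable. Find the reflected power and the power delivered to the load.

P_reflected ≈ 20.5 W; P_delivered ≈ 24.8 W

Γ = (255 − 50)/(255 + 50) = 0.672
|Γ|² = 0.452
P_refl = |Γ|²·P_inc = 20.5 W, P_del = (1 − |Γ|²)·P_inc = 24.8 W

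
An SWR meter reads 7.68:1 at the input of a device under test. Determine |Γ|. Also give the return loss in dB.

|Γ| = (S − 1)/(S + 1) = (7.68 − 1)/(7.68 + 1) = 6.68/8.68
RL = −20·log₁₀|Γ| = −20·log₁₀(0.77)

|Γ| ≈ 0.77; return loss ≈ 2.27 dB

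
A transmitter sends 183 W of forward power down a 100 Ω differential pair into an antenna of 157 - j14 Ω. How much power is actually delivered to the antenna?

|Γ| = |(57 − j14)/(257 − j14)| = 0.228
|Γ|² = 0.052
P_refl = |Γ|²·P_inc = 9.52 W, P_del = (1 − |Γ|²)·P_inc = 173 W

P_delivered ≈ 173 W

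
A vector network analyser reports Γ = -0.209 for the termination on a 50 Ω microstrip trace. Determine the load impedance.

Z_L ≈ 32.7 Ω

Z_L = Z_0·(1 + Γ)/(1 − Γ) = 50·(0.791)/(1.21)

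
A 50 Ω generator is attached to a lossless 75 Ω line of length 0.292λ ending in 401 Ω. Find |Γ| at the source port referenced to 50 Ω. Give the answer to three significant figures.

|Γ| ≈ 0.59

βl = 2π × 0.292 = 105°
tan(βl) = -3.7
Z_in = Z_0·(Z_L + jZ_0·tanβl)/(Z_0 + jZ_L·tanβl) = 15 + j19.5 Ω
Γ_s = (Z_in − Z_s)/(Z_in + Z_s) = (-35 + j19.5)/(65 + j19.5), |Γ_s| = 0.59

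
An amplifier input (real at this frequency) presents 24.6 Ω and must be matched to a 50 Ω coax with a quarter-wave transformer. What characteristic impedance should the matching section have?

Z_qwt ≈ 35.1 Ω

Z_qwt = √(Z_0·R_L) = √(50 × 24.6) = √1230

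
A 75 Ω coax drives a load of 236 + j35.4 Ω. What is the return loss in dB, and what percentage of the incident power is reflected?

RL ≈ 5.57 dB; 27.7% of incident power reflected

Γ = (161 + j35.4)/(311 + j35.4), |Γ| = 0.527
RL = −20·log₁₀(0.527) = 5.57 dB
P_refl/P_inc = |Γ|² = 0.277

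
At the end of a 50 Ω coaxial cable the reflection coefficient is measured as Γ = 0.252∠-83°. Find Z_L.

Z_L ≈ 46.7 − j25 Ω

Z_L = Z_0·(1 + Γ)/(1 − Γ) = 50·(1.03 − j0.25)/(0.969 + j0.25)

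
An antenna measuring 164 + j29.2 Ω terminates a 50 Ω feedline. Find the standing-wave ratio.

Γ = (Z_L − Z_0)/(Z_L + Z_0) = (114 + j29.2)/(214 + j29.2)
|Γ| = 118/216 = 0.545
VSWR = (1 + |Γ|)/(1 − |Γ|) = 1.54/0.455

VSWR ≈ 3.39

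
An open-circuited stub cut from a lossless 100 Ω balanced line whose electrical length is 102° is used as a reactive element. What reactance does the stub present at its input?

X_in ≈ 21.3 Ω (inductive)

tan(βl) = -4.7
For an open-circuited stub, Z_in = −jZ_0·cot(βl) = −jZ_0/tan(βl)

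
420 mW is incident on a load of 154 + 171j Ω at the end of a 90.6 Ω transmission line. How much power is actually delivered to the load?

|Γ| = |(63.4 + j171)/(244.6 + j171)| = 0.611
|Γ|² = 0.373
P_refl = |Γ|²·P_inc = 157 mW, P_del = (1 − |Γ|²)·P_inc = 263 mW

P_delivered ≈ 263 mW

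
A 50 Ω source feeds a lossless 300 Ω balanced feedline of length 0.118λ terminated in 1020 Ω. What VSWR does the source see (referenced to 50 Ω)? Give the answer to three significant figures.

VSWR ≈ 12.1

βl = 2π × 0.118 = 42.5°
tan(βl) = 0.916
Z_in = Z_0·(Z_L + jZ_0·tanβl)/(Z_0 + jZ_L·tanβl) = 175 − j271 Ω
Γ_s = (Z_in − Z_s)/(Z_in + Z_s) = (125 − j271)/(225 − j271), |Γ_s| = 0.847
VSWR = (1 + |Γ_s|)/(1 − |Γ_s|)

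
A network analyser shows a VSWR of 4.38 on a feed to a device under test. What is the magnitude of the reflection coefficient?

|Γ| ≈ 0.628

|Γ| = (S − 1)/(S + 1) = (4.38 − 1)/(4.38 + 1) = 3.38/5.38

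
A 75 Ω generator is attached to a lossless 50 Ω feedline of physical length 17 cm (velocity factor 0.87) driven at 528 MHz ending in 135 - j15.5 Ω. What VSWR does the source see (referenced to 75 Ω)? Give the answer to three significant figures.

λ = v/f = 0.87·c / 528 MHz = 0.494 m
βl = 2π·l/λ = 2π × 0.344 = 124°
tan(βl) = -1.49
Z_in = Z_0·(Z_L + jZ_0·tanβl)/(Z_0 + jZ_L·tanβl) = 26.4 + j30 Ω
Γ_s = (Z_in − Z_s)/(Z_in + Z_s) = (-48.6 + j30)/(101 + j30), |Γ_s| = 0.541
VSWR = (1 + |Γ_s|)/(1 − |Γ_s|)

VSWR ≈ 3.35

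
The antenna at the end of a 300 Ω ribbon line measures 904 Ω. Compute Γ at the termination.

Γ = 0.502

Γ = (Z_L − Z_0)/(Z_L + Z_0) = (904 − 300)/(904 + 300) = 604/1204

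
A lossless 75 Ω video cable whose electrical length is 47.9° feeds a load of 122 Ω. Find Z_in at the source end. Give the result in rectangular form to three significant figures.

tan(βl) = tan(47.9°) = 1.11
Z_in = Z_0·(Z_L + jZ_0·tanβl)/(Z_0 + jZ_L·tanβl)
     = 75·(122 + j83)/(75 + j135)

Z_in ≈ 64 − j32.2 Ω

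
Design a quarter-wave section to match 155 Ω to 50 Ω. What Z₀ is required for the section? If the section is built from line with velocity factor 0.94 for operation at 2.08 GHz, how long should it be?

Z_qwt ≈ 88 Ω; length ≈ 3.39 cm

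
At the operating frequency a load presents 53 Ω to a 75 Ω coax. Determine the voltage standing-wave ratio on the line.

VSWR ≈ 1.42

Γ = (53 − 75)/(53 + 75) = -0.172
VSWR = (1 + 0.172)/(1 − 0.172)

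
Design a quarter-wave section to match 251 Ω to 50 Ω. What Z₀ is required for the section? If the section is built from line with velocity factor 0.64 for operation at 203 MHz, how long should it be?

Z_qwt = √(Z_0·R_L) = √(50 × 251) = √12550
λ = 0.64·c/f = 0.946 m, so l = λ/4 = 0.236 m

Z_qwt ≈ 112 Ω; length ≈ 23.6 cm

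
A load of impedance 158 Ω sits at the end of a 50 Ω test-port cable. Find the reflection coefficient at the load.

Γ = (Z_L − Z_0)/(Z_L + Z_0) = (158 − 50)/(158 + 50) = 108/208

Γ = 0.519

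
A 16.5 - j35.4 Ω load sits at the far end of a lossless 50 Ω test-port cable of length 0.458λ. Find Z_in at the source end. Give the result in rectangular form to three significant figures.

βl = 2π × 0.458 = 165°
tan(βl) = tan(165°) = -0.27
Z_in = Z_0·(Z_L + jZ_0·tanβl)/(Z_0 + jZ_L·tanβl)
     = 50·(16.5 − j48.9)/(40.4 − j4.46)

Z_in ≈ 26.7 − j57.5 Ω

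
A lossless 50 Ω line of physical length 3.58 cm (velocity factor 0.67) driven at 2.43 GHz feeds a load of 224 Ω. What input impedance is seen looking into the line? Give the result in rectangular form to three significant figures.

Z_in ≈ 53.3 + j84.8 Ω

λ = v/f = 0.67·c / 2.43 GHz = 0.0827 m
βl = 2π·l/λ = 2π × 0.433 = 156°
tan(βl) = tan(156°) = -0.449
Z_in = Z_0·(Z_L + jZ_0·tanβl)/(Z_0 + jZ_L·tanβl)
     = 50·(224 − j22.5)/(50 − j101)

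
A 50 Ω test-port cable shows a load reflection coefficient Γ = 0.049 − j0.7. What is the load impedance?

Z_L = Z_0·(1 + Γ)/(1 − Γ) = 50·(1.05 − j0.7)/(0.951 + j0.7)

Z_L ≈ 18.2 − j50.2 Ω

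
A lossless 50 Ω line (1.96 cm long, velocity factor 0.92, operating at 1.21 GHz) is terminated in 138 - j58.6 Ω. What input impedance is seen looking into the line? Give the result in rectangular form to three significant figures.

λ = v/f = 0.92·c / 1.21 GHz = 0.228 m
βl = 2π·l/λ = 2π × 0.0859 = 30.9°
tan(βl) = tan(30.9°) = 0.599
Z_in = Z_0·(Z_L + jZ_0·tanβl)/(Z_0 + jZ_L·tanβl)
     = 50·(138 − j28.6)/(85.1 + j82.7)

Z_in ≈ 33.3 − j49.2 Ω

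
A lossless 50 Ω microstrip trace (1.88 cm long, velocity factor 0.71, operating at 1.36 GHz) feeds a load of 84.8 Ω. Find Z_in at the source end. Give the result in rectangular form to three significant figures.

λ = v/f = 0.71·c / 1.36 GHz = 0.157 m
βl = 2π·l/λ = 2π × 0.12 = 43.2°
tan(βl) = tan(43.2°) = 0.94
Z_in = Z_0·(Z_L + jZ_0·tanβl)/(Z_0 + jZ_L·tanβl)
     = 50·(84.8 + j47)/(50 + j79.7)

Z_in ≈ 45.1 − j24.9 Ω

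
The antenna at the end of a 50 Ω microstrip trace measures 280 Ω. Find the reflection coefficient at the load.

Γ = (Z_L − Z_0)/(Z_L + Z_0) = (280 − 50)/(280 + 50) = 230/330

Γ = 0.697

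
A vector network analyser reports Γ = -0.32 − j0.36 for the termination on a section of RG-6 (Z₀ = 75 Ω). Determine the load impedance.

Z_L = Z_0·(1 + Γ)/(1 − Γ) = 75·(0.68 − j0.36)/(1.32 + j0.36)

Z_L ≈ 30.8 − j28.8 Ω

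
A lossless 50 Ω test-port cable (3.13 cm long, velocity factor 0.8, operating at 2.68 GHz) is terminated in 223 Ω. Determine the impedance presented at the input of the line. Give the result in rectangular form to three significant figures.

Z_in ≈ 16.6 + j33.4 Ω

λ = v/f = 0.8·c / 2.68 GHz = 0.0896 m
βl = 2π·l/λ = 2π × 0.35 = 126°
tan(βl) = tan(126°) = -1.39
Z_in = Z_0·(Z_L + jZ_0·tanβl)/(Z_0 + jZ_L·tanβl)
     = 50·(223 − j69.3)/(50 − j309)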